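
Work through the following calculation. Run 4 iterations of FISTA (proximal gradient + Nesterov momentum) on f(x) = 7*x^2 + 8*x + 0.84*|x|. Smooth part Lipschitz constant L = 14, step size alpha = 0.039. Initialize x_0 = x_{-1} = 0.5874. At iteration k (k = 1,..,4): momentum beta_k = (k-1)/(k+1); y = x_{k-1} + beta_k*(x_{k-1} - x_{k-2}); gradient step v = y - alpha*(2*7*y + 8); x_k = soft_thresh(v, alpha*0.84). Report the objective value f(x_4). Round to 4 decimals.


FISTA on f(x) = 7*x^2 + 8*x + 0.84*|x|
L = 14, alpha = 0.039
Iteration 1: beta = 0.0, y = 0.5874 + 0.0*(0.5874 - 0.5874) = 0.5874
  grad(y) = 16.2236, v = y - alpha*grad = -0.0453
  prox(v) = soft_thresh(-0.0453, 0.0328) = -0.0126
Iteration 2: beta = 0.3333, y = -0.0126 + 0.3333*(-0.0126 - 0.5874) = -0.2125
  grad(y) = 5.0243, v = y - alpha*grad = -0.4085
  prox(v) = soft_thresh(-0.4085, 0.0328) = -0.3757
Iteration 3: beta = 0.5, y = -0.3757 + 0.5*(-0.3757 + 0.0126) = -0.5573
  grad(y) = 0.1975, v = y - alpha*grad = -0.565
  prox(v) = soft_thresh(-0.565, 0.0328) = -0.5323
Iteration 4: beta = 0.6, y = -0.5323 + 0.6*(-0.5323 + 0.3757) = -0.6262
  grad(y) = -0.7666, v = y - alpha*grad = -0.5963
  prox(v) = soft_thresh(-0.5963, 0.0328) = -0.5635
f(x_4) = 7*(-0.5635)^2 + 8*(-0.5635) + 0.84*|-0.5635| = -1.8119


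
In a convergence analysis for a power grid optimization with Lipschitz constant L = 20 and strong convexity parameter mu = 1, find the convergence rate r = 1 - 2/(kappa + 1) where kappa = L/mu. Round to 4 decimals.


Step 1: Compute the condition number.
kappa = L/mu = 20/1 = 20.0
Step 2: Compute the convergence rate.
r = 1 - 2/(kappa + 1) = 1 - 2*mu/(L + mu) = (L - mu)/(L + mu) = 19/21 = 0.9048


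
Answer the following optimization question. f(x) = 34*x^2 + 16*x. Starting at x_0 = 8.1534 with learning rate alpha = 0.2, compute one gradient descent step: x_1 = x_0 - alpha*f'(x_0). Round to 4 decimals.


We compute the gradient at x_0 and apply the update.
f'(x) = 68*x + 16
f'(8.1534) = 68*8.1534 + 16 = 570.4312
x_1 = 8.1534 - 0.2*570.4312 = -105.9328


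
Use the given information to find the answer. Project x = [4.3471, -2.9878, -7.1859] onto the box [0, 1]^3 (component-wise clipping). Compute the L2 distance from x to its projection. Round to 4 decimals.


Project each component onto [0, 1].
clip(4.3471) = 1.0, clip(-2.9878) = 0.0, clip(-7.1859) = 0.0
Projection = [1.0, 0.0, 0.0]
Squared diffs: [11.2031, 8.9269, 51.6372]
Distance = sqrt(71.7672) = 8.4716


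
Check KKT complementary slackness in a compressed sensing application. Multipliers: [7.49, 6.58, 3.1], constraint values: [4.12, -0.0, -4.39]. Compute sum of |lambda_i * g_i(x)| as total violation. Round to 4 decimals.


KKT complementary slackness check:
lambda_1 * g_1 = 7.49 * 4.12 = 30.8588
lambda_2 * g_2 = 6.58 * -0.0 = -0.0
lambda_3 * g_3 = 3.1 * -4.39 = -13.609
Total violation = 30.8588 + 0.0 + 13.609 = 44.4678


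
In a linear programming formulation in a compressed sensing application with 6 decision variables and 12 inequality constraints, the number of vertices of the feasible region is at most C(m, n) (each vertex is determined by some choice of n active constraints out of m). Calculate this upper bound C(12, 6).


Each vertex corresponds to some choice of n active constraints out of m, so the number of vertices is at most C(m, n) = m! / (n!(m-n)!).
m = 12, n = 6
Numerator: 12 * 11 * 10 * 9 * 8 * 7
Denominator: 6! = 720
C(12, 6) = 924


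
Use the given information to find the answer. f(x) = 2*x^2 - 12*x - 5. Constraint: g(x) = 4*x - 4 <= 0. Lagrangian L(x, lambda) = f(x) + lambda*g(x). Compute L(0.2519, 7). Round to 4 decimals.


Step 1: Evaluate f(x).
f(0.2519) = 2*0.2519^2 - 12*0.2519 - 5 = -7.8959
Step 2: Evaluate g(x).
g(0.2519) = 4*0.2519 - 4 = -2.9924
Step 3: Compute Lagrangian.
L = -7.8959 + 7*-2.9924 = -28.8427


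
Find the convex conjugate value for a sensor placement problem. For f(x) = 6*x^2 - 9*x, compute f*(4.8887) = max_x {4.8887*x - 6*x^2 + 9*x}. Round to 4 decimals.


f*(y) = sup_x {y*x - a*x^2 - b*x} = sup_x {(y-b)*x - a*x^2}
FOC: (y - b) - 2a*x = 0 => x* = (y - b)/(2a)
x* = (4.8887 + 9)/(2*6) = 1.1574
f*(4.8887) = (y-b)^2/(4a) = (4.8887 + 9)^2/(4*6)
= 192.896/24 = 8.0373


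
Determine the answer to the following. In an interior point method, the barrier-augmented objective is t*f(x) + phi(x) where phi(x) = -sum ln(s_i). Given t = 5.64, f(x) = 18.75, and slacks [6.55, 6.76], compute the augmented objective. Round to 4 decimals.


Step 1: Compute log-barrier.
ln values: [1.8795, 1.911]
phi = -(1.8795 + 1.911) = -3.7905
Step 2: Compute augmented objective.
t*f(x) = 5.64*18.75 = 105.75
Total = 105.75 - 3.7905 = 101.9595


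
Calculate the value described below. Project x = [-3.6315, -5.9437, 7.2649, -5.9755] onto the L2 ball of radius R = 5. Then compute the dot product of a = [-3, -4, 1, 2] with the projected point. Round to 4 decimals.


Step 1: Compute ||x|| (intermediates to 6 decimals).
||x|| = sqrt((-3.6315)^2 + (-5.9437)^2 + 7.2649^2 + (-5.9755)^2) = 11.704731
Step 2: Project.
Since ||x|| > R, scale = R/||x|| = 5/11.704731 = 0.427178, proj(x) = scale * x
proj(x) = [-1.551297, -2.539018, 3.103405, -2.552602]
Step 3: Dot product.
a^T * proj(x) = -3*(-1.551297) - 4*(-2.539018) + 1*3.103405 + 2*(-2.552602) = 12.8082


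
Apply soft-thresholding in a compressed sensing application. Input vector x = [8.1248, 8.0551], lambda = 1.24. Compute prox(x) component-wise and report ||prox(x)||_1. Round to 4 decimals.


Soft-thresholding with lambda = 1.24:
prox(8.1248) = sign(8.1248)*max(|8.1248| - 1.24, 0) = 6.8848
prox(8.0551) = sign(8.0551)*max(|8.0551| - 1.24, 0) = 6.8151
prox(x) = [6.8848, 6.8151]
||prox(x)||_1 = 6.8848 + 6.8151 = 13.6999


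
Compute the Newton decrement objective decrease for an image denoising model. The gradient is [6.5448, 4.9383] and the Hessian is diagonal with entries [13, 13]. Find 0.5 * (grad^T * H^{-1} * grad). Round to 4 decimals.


Step 1: H is diagonal, so H^(-1) * g = [0.5034, 0.3799].
Step 2: g^T H^(-1) g = sum_i g_i^2 / H_ii
  = (6.5448)^2/13 + (4.9383)^2/13
  = 3.295 + 1.8759 = 5.1709
Step 3: Objective decrease = 0.5 * g^T H^(-1) g = 2.5854


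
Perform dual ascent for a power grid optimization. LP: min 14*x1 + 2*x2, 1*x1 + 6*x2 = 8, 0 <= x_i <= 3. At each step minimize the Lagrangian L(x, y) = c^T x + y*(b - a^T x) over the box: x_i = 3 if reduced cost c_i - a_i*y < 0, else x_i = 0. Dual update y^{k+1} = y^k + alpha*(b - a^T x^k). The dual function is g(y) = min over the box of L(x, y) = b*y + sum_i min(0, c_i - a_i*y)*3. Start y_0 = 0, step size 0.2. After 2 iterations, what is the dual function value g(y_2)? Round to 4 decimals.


Dual ascent for LP: min 14*x1 + 2*x2, 1*x1 + 6*x2 = 8, 0 <= x_i <= 3
Step 1: y^k = 0.0, reduced costs: (14.0, 2.0)
  x^k = (0.0, 0.0), subgradient = b - a^T x = 8.0
  y^{k+1} = 0.0 + 0.2*8.0 = 1.6
Step 2: y^k = 1.6, reduced costs: (12.4, -7.6)
  x^k = (0.0, 3.0), subgradient = b - a^T x = -10.0
  y^{k+1} = 1.6 + 0.2*-10.0 = -0.4
Dual objective at y_2 = -0.4: reduced costs (14.4, 4.4), box minimizer x = (0.0, 0.0)
g(y_2) = b*y + (c1 - a1*y)*x1 + (c2 - a2*y)*x2 = 8*(-0.4) + 14.4*0.0 + 4.4*0.0 = -3.2 + 0.0 + 0.0 = -3.2


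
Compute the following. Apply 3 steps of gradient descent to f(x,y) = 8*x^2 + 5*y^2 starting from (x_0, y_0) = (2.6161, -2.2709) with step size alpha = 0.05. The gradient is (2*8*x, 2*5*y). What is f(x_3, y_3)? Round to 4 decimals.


Gradient descent on f(x,y) = 8*x^2 + 5*y^2.
Starting point: (2.6161, -2.2709), alpha = 0.05
Step 1: grad_x = 2*8*2.6161 = 41.8576, grad_y = 2*5*-2.2709 = -22.709
  x_1 = 2.6161 - 0.05*41.8576 = 0.5232
  y_1 = -2.2709 - 0.05*-22.709 = -1.1355
Step 2: grad_x = 2*8*0.5232 = 8.3715, grad_y = 2*5*-1.1355 = -11.3545
  x_2 = 0.5232 - 0.05*8.3715 = 0.1046
  y_2 = -1.1355 - 0.05*-11.3545 = -0.5677
Step 3: grad_x = 2*8*0.1046 = 1.6743, grad_y = 2*5*-0.5677 = -5.6773
  x_3 = 0.1046 - 0.05*1.6743 = 0.0209
  y_3 = -0.5677 - 0.05*-5.6773 = -0.2839
f(0.0209, -0.2839) = 8*0.0209^2 + 5*(-0.2839)^2 = 0.4064


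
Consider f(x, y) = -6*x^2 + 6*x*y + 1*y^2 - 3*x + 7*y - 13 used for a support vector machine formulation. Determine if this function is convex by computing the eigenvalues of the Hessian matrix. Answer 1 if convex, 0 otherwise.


The Hessian of f(x,y) = -6*x^2 + 6*x*y + 1*y^2 - 3*x + 7*y - 13 is:
H = [[-12, 6], [6, 2]]
Trace = -12 + 2 = -10
Determinant = -12*2 - (6)^2 = -60
Discriminant = (-10)^2 - 4*-60 = 340.0
Eigenvalues: lambda_1 = -14.2195, lambda_2 = 4.2195
The function is not convex.

0


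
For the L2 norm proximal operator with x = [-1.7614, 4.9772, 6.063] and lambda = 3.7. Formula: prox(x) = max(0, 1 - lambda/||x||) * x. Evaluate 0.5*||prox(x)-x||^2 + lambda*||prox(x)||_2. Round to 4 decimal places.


Step 1: Compute ||x||.
||x|| = 8.0396
Step 2: Compute scaling factor.
scale = max(0, 1 - 3.7/8.0396) = 0.5398
Step 3: prox(x) = [-0.9508, 2.6866, 3.2727]
||prox(x)|| = 4.3396
Step 4: Proximal objective.
0.5*||prox-x||^2 = 6.845
lambda*||prox|| = 16.0565
Total = 22.9015


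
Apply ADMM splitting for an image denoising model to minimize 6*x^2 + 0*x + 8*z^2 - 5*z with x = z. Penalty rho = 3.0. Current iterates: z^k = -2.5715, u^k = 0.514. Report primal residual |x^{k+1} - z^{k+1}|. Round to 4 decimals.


ADMM iteration with rho = 3.0, z^k = -2.5715, u^k = 0.514
Step 1: x-update.
Minimize 6*x^2 + 0*x + (3.0/2)*(x + 2.5715 + 0.514)^2
FOC: (2*6 + 3.0)*x = 0 + 3.0*(-2.5715 - 0.514)
x^{k+1} = -0.6171
Step 2: z-update.
Minimize 8*z^2 - 5*z + (3.0/2)*(-0.6171 - z + 0.514)^2
FOC: (2*8 + 3.0)*z = 5 + 3.0*(-0.6171 + 0.514)
z^{k+1} = 0.2469
Step 3: u-update.
u^{k+1} = 0.514 - 0.6171 - 0.2469 = -0.35
Step 4: Primal residual = |-0.6171 - 0.2469| = 0.864


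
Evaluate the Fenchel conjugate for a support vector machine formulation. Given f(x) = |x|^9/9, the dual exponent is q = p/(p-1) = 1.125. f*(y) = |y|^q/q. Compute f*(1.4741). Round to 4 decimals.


The conjugate exponent q satisfies 1/p + 1/q = 1.
p = 9, so q = 9/(9 - 1) = 1.125
|y|^q = 1.4741^1.125 = 1.5474
f*(1.4741) = 1.5474 / 1.125 = 1.3754


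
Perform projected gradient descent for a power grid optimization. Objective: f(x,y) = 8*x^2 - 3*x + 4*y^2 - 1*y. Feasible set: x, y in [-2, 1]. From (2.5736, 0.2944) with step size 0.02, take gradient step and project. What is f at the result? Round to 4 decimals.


Step 1: Compute gradient at (2.5736, 0.2944).
grad_x = 2*8*2.5736 - 3 = 38.1776
grad_y = 2*4*0.2944 - 1 = 1.3552
Step 2: Gradient step.
x_raw = 2.5736 - 0.02*38.1776 = 1.81
y_raw = 0.2944 - 0.02*1.3552 = 0.2673
Step 3: Project onto [-2, 1].
x_proj = clip(1.81) = 1.0
y_proj = clip(0.2673) = 0.2673
Step 4: Evaluate f.
f(1.0, 0.2673) = 5.0185


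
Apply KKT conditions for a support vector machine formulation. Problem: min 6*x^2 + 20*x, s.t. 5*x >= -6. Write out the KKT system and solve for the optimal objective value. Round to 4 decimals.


Step 1: Try lambda = 0 (constraint inactive).
x_unc = -20/(2*6) = -1.6667
Check: 5*-1.6667 = -8.3335 < -6 -- violated!
Step 2: Constraint must be active: 5*x = -6
x* = -6/5 = -1.2
lambda = (2*6*(-1.2) + 20)/5 = 1.12
Step 3: Compute optimal value.
f(x*) = 6*(-1.2)^2 + 20*(-1.2) = -15.36


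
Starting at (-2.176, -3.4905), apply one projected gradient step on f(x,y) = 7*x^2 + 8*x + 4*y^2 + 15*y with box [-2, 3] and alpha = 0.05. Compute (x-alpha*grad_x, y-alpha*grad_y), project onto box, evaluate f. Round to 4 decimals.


Step 1: Compute gradient at (-2.176, -3.4905).
grad_x = 2*7*-2.176 + 8 = -22.464
grad_y = 2*4*-3.4905 + 15 = -12.924
Step 2: Gradient step.
x_raw = -2.176 - 0.05*-22.464 = -1.0528
y_raw = -3.4905 - 0.05*-12.924 = -2.8443
Step 3: Project onto [-2, 3].
x_proj = clip(-1.0528) = -1.0528
y_proj = clip(-2.8443) = -2.0
Step 4: Evaluate f.
f(-1.0528, -2.0) = -14.6637


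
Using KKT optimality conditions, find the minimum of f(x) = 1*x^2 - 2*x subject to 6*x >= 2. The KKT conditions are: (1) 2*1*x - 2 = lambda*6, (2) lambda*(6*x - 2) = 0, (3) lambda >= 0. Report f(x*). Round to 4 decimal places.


Step 1: Try lambda = 0 (constraint inactive).
Stationarity: 2*1*x - 2 = 0
x* = 2/(2*1) = 1.0
Check constraint: 6*1.0 = 6.0 >= 2 -- satisfied.
Step 2: Compute optimal value.
f(x*) = 1*1.0^2 - 2*1.0 = -1.0


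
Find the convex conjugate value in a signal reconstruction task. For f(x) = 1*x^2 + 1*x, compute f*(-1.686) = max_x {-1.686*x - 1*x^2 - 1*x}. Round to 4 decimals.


f*(y) = sup_x {y*x - a*x^2 - b*x} = sup_x {(y-b)*x - a*x^2}
FOC: (y - b) - 2a*x = 0 => x* = (y - b)/(2a)
x* = (-1.686 - 1)/(2*1) = -1.343
f*(-1.686) = (y-b)^2/(4a) = (-1.686 - 1)^2/(4*1)
= 7.2146/4 = 1.8036


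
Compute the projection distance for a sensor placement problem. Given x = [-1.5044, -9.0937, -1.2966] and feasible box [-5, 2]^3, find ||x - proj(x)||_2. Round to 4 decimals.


Project each component onto [-5, 2].
clip(-1.5044) = -1.5044, clip(-9.0937) = -5.0, clip(-1.2966) = -1.2966
Projection = [-1.5044, -5.0, -1.2966]
Squared diffs: [0.0, 16.7584, 0.0]
Distance = sqrt(16.7584) = 4.0937


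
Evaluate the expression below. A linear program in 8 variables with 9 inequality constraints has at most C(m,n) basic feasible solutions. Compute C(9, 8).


Each vertex corresponds to some choice of n active constraints out of m, so the number of vertices is at most C(m, n) = m! / (n!(m-n)!).
m = 9, n = 8
Numerator: 9 * 8 * 7 * 6 * 5 * 4 * 3 * 2
Denominator: 8! = 40320
C(9, 8) = 9


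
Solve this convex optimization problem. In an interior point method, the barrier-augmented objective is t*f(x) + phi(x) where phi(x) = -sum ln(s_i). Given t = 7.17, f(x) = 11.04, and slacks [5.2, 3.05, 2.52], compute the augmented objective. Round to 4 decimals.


Step 1: Compute log-barrier.
ln values: [1.6487, 1.1151, 0.9243]
phi = -(1.6487 + 1.1151 + 0.9243) = -3.6881
Step 2: Compute augmented objective.
t*f(x) = 7.17*11.04 = 79.1568
Total = 79.1568 - 3.6881 = 75.4687


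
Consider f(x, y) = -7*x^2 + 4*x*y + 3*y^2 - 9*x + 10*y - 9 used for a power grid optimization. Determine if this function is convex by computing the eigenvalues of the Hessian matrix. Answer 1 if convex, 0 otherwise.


The Hessian of f(x,y) = -7*x^2 + 4*x*y + 3*y^2 - 9*x + 10*y - 9 is:
H = [[-14, 4], [4, 6]]
Trace = -14 + 6 = -8
Determinant = -14*6 - (4)^2 = -100
Discriminant = (-8)^2 - 4*-100 = 464.0
Eigenvalues: lambda_1 = -14.7703, lambda_2 = 6.7703
The function is not convex.

0


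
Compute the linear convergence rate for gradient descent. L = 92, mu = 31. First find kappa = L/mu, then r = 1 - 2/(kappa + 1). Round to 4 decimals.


Step 1: Compute the condition number.
kappa = L/mu = 92/31 = 2.9677
Step 2: Compute the convergence rate.
r = 1 - 2/(kappa + 1) = 1 - 2*mu/(L + mu) = (L - mu)/(L + mu) = 61/123 = 0.4959


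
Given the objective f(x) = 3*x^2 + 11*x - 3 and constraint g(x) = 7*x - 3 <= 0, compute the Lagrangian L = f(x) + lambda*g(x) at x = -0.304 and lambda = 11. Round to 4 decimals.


Step 1: Evaluate f(x).
f(-0.304) = 3*(-0.304)^2 + 11*(-0.304) - 3 = -6.0668
Step 2: Evaluate g(x).
g(-0.304) = 7*-0.304 - 3 = -5.128
Step 3: Compute Lagrangian.
L = -6.0668 + 11*-5.128 = -62.4748


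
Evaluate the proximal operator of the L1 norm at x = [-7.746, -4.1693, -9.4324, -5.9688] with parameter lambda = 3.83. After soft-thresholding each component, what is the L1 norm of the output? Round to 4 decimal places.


Soft-thresholding with lambda = 3.83:
prox(-7.746) = sign(-7.746)*max(|-7.746| - 3.83, 0) = -3.916
prox(-4.1693) = sign(-4.1693)*max(|-4.1693| - 3.83, 0) = -0.3393
prox(-9.4324) = sign(-9.4324)*max(|-9.4324| - 3.83, 0) = -5.6024
prox(-5.9688) = sign(-5.9688)*max(|-5.9688| - 3.83, 0) = -2.1388
prox(x) = [-3.916, -0.3393, -5.6024, -2.1388]
||prox(x)||_1 = 3.916 + 0.3393 + 5.6024 + 2.1388 = 11.9965


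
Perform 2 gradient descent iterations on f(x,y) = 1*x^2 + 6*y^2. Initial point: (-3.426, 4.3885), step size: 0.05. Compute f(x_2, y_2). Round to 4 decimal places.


Gradient descent on f(x,y) = 1*x^2 + 6*y^2.
Starting point: (-3.426, 4.3885), alpha = 0.05
Step 1: grad_x = 2*1*-3.426 = -6.852, grad_y = 2*6*4.3885 = 52.662
  x_1 = -3.426 - 0.05*-6.852 = -3.0834
  y_1 = 4.3885 - 0.05*52.662 = 1.7554
Step 2: grad_x = 2*1*-3.0834 = -6.1668, grad_y = 2*6*1.7554 = 21.0648
  x_2 = -3.0834 - 0.05*-6.1668 = -2.7751
  y_2 = 1.7554 - 0.05*21.0648 = 0.7022
f(-2.7751, 0.7022) = 1*(-2.7751)^2 + 6*0.7022^2 = 10.6591


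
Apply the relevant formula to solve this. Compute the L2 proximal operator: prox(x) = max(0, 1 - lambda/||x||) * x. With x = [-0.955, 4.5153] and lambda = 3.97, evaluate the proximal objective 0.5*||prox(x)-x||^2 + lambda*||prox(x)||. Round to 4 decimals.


Step 1: Compute ||x||.
||x|| = 4.6152
Step 2: Compute scaling factor.
scale = max(0, 1 - 3.97/4.6152) = 0.1398
Step 3: prox(x) = [-0.1335, 0.6312]
||prox(x)|| = 0.6452
Step 4: Proximal objective.
0.5*||prox-x||^2 = 7.8805
lambda*||prox|| = 2.5614
Total = 10.4418


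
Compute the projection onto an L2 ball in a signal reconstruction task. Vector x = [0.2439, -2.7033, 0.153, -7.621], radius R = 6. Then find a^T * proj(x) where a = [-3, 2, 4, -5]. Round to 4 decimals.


Step 1: Compute ||x|| (intermediates to 6 decimals).
||x|| = sqrt(0.2439^2 + (-2.7033)^2 + 0.153^2 + (-7.621)^2) = 8.091376
Step 2: Project.
Since ||x|| > R, scale = R/||x|| = 6/8.091376 = 0.74153, proj(x) = scale * x
proj(x) = [0.180859, -2.004578, 0.113454, -5.6512]
Step 3: Dot product.
a^T * proj(x) = -3*0.180859 + 2*(-2.004578) + 4*0.113454 - 5*(-5.6512) = 24.1581


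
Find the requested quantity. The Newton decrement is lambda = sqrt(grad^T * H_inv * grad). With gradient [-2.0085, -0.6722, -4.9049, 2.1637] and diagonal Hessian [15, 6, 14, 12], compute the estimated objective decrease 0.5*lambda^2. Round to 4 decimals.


Step 1: H is diagonal, so H^(-1) * g = [-0.1339, -0.112, -0.3504, 0.1803].
Step 2: g^T H^(-1) g = sum_i g_i^2 / H_ii
  = (-2.0085)^2/15 + (-0.6722)^2/6 + (-4.9049)^2/14 + (2.1637)^2/12
  = 0.2689 + 0.0753 + 1.7184 + 0.3901 = 2.4528
Step 3: Objective decrease = 0.5 * g^T H^(-1) g = 1.2264


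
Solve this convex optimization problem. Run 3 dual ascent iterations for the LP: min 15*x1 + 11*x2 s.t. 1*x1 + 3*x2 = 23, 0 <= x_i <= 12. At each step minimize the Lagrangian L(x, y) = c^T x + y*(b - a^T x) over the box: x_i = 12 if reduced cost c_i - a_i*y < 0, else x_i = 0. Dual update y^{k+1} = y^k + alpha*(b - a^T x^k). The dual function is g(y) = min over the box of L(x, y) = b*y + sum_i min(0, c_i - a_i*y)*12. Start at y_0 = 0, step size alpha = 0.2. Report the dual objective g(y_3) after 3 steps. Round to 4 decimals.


Dual ascent for LP: min 15*x1 + 11*x2, 1*x1 + 3*x2 = 23, 0 <= x_i <= 12
Step 1: y^k = 0.0, reduced costs: (15.0, 11.0)
  x^k = (0.0, 0.0), subgradient = b - a^T x = 23.0
  y^{k+1} = 0.0 + 0.2*23.0 = 4.6
Step 2: y^k = 4.6, reduced costs: (10.4, -2.8)
  x^k = (0.0, 12.0), subgradient = b - a^T x = -13.0
  y^{k+1} = 4.6 + 0.2*-13.0 = 2.0
Step 3: y^k = 2.0, reduced costs: (13.0, 5.0)
  x^k = (0.0, 0.0), subgradient = b - a^T x = 23.0
  y^{k+1} = 2.0 + 0.2*23.0 = 6.6
Dual objective at y_3 = 6.6: reduced costs (8.4, -8.8), box minimizer x = (0.0, 12.0)
g(y_3) = b*y + (c1 - a1*y)*x1 + (c2 - a2*y)*x2 = 23*6.6 + 8.4*0.0 + (-8.8)*12.0 = 151.8 + 0.0 - 105.6 = 46.2


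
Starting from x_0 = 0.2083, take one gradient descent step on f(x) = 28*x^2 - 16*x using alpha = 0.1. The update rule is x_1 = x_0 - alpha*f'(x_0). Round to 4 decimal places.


We compute the gradient at x_0 and apply the update.
f'(x) = 56*x - 16
f'(0.2083) = 56*0.2083 - 16 = -4.3352
x_1 = 0.2083 - 0.1*-4.3352 = 0.6418


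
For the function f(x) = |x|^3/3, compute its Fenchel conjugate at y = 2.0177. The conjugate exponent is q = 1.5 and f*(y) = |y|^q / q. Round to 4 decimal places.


The conjugate exponent q satisfies 1/p + 1/q = 1.
p = 3, so q = 3/(3 - 1) = 1.5
|y|^q = 2.0177^1.5 = 2.8661
f*(2.0177) = 2.8661 / 1.5 = 1.9107


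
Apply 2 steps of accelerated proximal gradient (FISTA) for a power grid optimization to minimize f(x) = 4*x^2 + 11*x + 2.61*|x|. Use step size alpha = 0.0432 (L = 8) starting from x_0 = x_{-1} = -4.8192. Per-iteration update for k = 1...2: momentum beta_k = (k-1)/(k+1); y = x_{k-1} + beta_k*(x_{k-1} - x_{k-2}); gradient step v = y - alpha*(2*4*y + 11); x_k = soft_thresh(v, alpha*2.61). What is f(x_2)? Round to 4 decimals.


FISTA on f(x) = 4*x^2 + 11*x + 2.61*|x|
L = 8, alpha = 0.0432
Iteration 1: beta = 0.0, y = -4.8192 + 0.0*(-4.8192 + 4.8192) = -4.8192
  grad(y) = -27.5536, v = y - alpha*grad = -3.6289
  prox(v) = soft_thresh(-3.6289, 0.1128) = -3.5161
Iteration 2: beta = 0.3333, y = -3.5161 + 0.3333*(-3.5161 + 4.8192) = -3.0818
  grad(y) = -13.6542, v = y - alpha*grad = -2.4919
  prox(v) = soft_thresh(-2.4919, 0.1128) = -2.3792
f(x_2) = 4*(-2.3792)^2 + 11*(-2.3792) + 2.61*|-2.3792| = 2.6805


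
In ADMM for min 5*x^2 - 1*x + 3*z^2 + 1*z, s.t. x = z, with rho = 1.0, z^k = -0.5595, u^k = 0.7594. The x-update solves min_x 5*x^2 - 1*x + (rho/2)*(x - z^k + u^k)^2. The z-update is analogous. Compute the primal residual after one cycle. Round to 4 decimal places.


ADMM iteration with rho = 1.0, z^k = -0.5595, u^k = 0.7594
Step 1: x-update.
Minimize 5*x^2 - 1*x + (1.0/2)*(x + 0.5595 + 0.7594)^2
FOC: (2*5 + 1.0)*x = 1 + 1.0*(-0.5595 - 0.7594)
x^{k+1} = -0.029
Step 2: z-update.
Minimize 3*z^2 + 1*z + (1.0/2)*(-0.029 - z + 0.7594)^2
FOC: (2*3 + 1.0)*z = -1 + 1.0*(-0.029 + 0.7594)
z^{k+1} = -0.0385
Step 3: u-update.
u^{k+1} = 0.7594 - 0.029 + 0.0385 = 0.7689
Step 4: Primal residual = |-0.029 + 0.0385| = 0.0095


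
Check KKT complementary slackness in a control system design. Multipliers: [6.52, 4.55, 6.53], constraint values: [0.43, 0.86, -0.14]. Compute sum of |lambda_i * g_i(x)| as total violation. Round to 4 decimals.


KKT complementary slackness check:
lambda_1 * g_1 = 6.52 * 0.43 = 2.8036
lambda_2 * g_2 = 4.55 * 0.86 = 3.913
lambda_3 * g_3 = 6.53 * -0.14 = -0.9142
Total violation = 2.8036 + 3.913 + 0.9142 = 7.6308


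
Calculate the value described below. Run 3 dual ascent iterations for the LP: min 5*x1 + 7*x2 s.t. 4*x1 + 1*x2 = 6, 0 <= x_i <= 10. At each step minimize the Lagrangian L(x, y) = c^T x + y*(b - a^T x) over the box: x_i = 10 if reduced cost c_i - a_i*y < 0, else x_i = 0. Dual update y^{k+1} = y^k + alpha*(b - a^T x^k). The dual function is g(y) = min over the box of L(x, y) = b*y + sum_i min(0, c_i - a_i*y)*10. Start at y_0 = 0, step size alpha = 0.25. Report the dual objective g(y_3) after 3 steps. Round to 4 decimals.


Dual ascent for LP: min 5*x1 + 7*x2, 4*x1 + 1*x2 = 6, 0 <= x_i <= 10
Step 1: y^k = 0.0, reduced costs: (5.0, 7.0)
  x^k = (0.0, 0.0), subgradient = b - a^T x = 6.0
  y^{k+1} = 0.0 + 0.25*6.0 = 1.5
Step 2: y^k = 1.5, reduced costs: (-1.0, 5.5)
  x^k = (10.0, 0.0), subgradient = b - a^T x = -34.0
  y^{k+1} = 1.5 + 0.25*-34.0 = -7.0
Step 3: y^k = -7.0, reduced costs: (33.0, 14.0)
  x^k = (0.0, 0.0), subgradient = b - a^T x = 6.0
  y^{k+1} = -7.0 + 0.25*6.0 = -5.5
Dual objective at y_3 = -5.5: reduced costs (27.0, 12.5), box minimizer x = (0.0, 0.0)
g(y_3) = b*y + (c1 - a1*y)*x1 + (c2 - a2*y)*x2 = 6*(-5.5) + 27.0*0.0 + 12.5*0.0 = -33.0 + 0.0 + 0.0 = -33.0


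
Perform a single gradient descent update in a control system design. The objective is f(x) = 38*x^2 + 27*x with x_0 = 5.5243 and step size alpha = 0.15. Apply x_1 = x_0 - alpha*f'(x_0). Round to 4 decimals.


We compute the gradient at x_0 and apply the update.
f'(x) = 76*x + 27
f'(5.5243) = 76*5.5243 + 27 = 446.8468
x_1 = 5.5243 - 0.15*446.8468 = -61.5027


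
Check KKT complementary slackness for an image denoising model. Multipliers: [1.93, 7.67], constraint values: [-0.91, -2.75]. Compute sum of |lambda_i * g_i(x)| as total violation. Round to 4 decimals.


KKT complementary slackness check:
lambda_1 * g_1 = 1.93 * -0.91 = -1.7563
lambda_2 * g_2 = 7.67 * -2.75 = -21.0925
Total violation = 1.7563 + 21.0925 = 22.8488


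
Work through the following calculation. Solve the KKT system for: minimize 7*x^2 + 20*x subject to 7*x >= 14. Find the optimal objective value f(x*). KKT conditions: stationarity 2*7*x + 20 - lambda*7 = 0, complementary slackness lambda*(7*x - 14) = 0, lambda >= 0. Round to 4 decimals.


Step 1: Try lambda = 0 (constraint inactive).
x_unc = -20/(2*7) = -1.4286
Check: 7*-1.4286 = -10.0002 < 14 -- violated!
Step 2: Constraint must be active: 7*x = 14
x* = 14/7 = 2.0
lambda = (2*7*2.0 + 20)/7 = 6.8571
Step 3: Compute optimal value.
f(x*) = 7*2.0^2 + 20*2.0 = 68.0


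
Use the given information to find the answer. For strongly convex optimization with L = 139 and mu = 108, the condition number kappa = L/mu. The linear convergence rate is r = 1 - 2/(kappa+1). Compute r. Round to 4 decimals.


Step 1: Compute the condition number.
kappa = L/mu = 139/108 = 1.287
Step 2: Compute the convergence rate.
r = 1 - 2/(kappa + 1) = 1 - 2*mu/(L + mu) = (L - mu)/(L + mu) = 31/247 = 0.1255


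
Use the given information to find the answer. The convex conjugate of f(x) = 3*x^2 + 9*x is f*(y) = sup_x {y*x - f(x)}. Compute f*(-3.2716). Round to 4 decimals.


f*(y) = sup_x {y*x - a*x^2 - b*x} = sup_x {(y-b)*x - a*x^2}
FOC: (y - b) - 2a*x = 0 => x* = (y - b)/(2a)
x* = (-3.2716 - 9)/(2*3) = -2.0453
f*(-3.2716) = (y-b)^2/(4a) = (-3.2716 - 9)^2/(4*3)
= 150.5922/12 = 12.5493


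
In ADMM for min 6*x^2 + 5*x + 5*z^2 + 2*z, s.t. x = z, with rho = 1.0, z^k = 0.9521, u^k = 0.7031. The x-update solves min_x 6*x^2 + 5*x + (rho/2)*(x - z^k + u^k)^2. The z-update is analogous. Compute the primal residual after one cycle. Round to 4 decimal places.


ADMM iteration with rho = 1.0, z^k = 0.9521, u^k = 0.7031
Step 1: x-update.
Minimize 6*x^2 + 5*x + (1.0/2)*(x - 0.9521 + 0.7031)^2
FOC: (2*6 + 1.0)*x = -5 + 1.0*(0.9521 - 0.7031)
x^{k+1} = -0.3655
Step 2: z-update.
Minimize 5*z^2 + 2*z + (1.0/2)*(-0.3655 - z + 0.7031)^2
FOC: (2*5 + 1.0)*z = -2 + 1.0*(-0.3655 + 0.7031)
z^{k+1} = -0.1511
Step 3: u-update.
u^{k+1} = 0.7031 - 0.3655 + 0.1511 = 0.4888
Step 4: Primal residual = |-0.3655 + 0.1511| = 0.2143


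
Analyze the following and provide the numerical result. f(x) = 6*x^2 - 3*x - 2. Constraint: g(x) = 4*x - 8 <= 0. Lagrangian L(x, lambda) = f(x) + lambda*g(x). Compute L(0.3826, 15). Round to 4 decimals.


Step 1: Evaluate f(x).
f(0.3826) = 6*0.3826^2 - 3*0.3826 - 2 = -2.2695
Step 2: Evaluate g(x).
g(0.3826) = 4*0.3826 - 8 = -6.4696
Step 3: Compute Lagrangian.
L = -2.2695 + 15*-6.4696 = -99.3135


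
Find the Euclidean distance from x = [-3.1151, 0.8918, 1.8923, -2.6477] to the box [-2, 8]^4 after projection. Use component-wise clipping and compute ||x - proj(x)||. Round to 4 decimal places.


Project each component onto [-2, 8].
clip(-3.1151) = -2.0, clip(0.8918) = 0.8918, clip(1.8923) = 1.8923, clip(-2.6477) = -2.0
Projection = [-2.0, 0.8918, 1.8923, -2.0]
Squared diffs: [1.2434, 0.0, 0.0, 0.4195]
Distance = sqrt(1.6629) = 1.2896


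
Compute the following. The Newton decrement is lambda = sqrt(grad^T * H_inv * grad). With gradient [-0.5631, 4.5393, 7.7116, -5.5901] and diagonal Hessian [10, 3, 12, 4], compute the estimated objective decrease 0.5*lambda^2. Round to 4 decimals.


Step 1: H is diagonal, so H^(-1) * g = [-0.0563, 1.5131, 0.6426, -1.3975].
Step 2: g^T H^(-1) g = sum_i g_i^2 / H_ii
  = (-0.5631)^2/10 + (4.5393)^2/3 + (7.7116)^2/12 + (-5.5901)^2/4
  = 0.0317 + 6.8684 + 4.9557 + 7.8123 = 19.6682
Step 3: Objective decrease = 0.5 * g^T H^(-1) g = 9.8341


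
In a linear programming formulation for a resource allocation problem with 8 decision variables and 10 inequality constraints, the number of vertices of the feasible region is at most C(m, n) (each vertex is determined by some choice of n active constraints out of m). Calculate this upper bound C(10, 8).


Each vertex corresponds to some choice of n active constraints out of m, so the number of vertices is at most C(m, n) = m! / (n!(m-n)!).
m = 10, n = 8
Numerator: 10 * 9 * 8 * 7 * 6 * 5 * 4 * 3
Denominator: 8! = 40320
C(10, 8) = 45


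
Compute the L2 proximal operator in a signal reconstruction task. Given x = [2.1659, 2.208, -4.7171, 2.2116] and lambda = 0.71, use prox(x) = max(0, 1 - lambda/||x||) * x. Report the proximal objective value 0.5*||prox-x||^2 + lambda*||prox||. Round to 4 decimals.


Step 1: Compute ||x||.
||x|| = 6.0588
Step 2: Compute scaling factor.
scale = max(0, 1 - 0.71/6.0588) = 0.8828
Step 3: prox(x) = [1.9121, 1.9493, -4.1643, 1.9524]
||prox(x)|| = 5.3488
Step 4: Proximal objective.
0.5*||prox-x||^2 = 0.2521
lambda*||prox|| = 3.7976
Total = 4.0497


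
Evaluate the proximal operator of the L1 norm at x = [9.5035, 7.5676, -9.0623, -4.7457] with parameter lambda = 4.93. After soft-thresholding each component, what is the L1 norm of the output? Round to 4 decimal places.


Soft-thresholding with lambda = 4.93:
prox(9.5035) = sign(9.5035)*max(|9.5035| - 4.93, 0) = 4.5735
prox(7.5676) = sign(7.5676)*max(|7.5676| - 4.93, 0) = 2.6376
prox(-9.0623) = sign(-9.0623)*max(|-9.0623| - 4.93, 0) = -4.1323
prox(-4.7457) = sign(-4.7457)*max(|-4.7457| - 4.93, 0) = 0.0
prox(x) = [4.5735, 2.6376, -4.1323, 0.0]
||prox(x)||_1 = 4.5735 + 2.6376 + 4.1323 + 0.0 = 11.3434


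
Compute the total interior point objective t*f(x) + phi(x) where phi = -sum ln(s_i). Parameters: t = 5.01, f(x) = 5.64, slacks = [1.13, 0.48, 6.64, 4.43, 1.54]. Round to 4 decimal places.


Step 1: Compute log-barrier.
ln values: [0.1222, -0.734, 1.8931, 1.4884, 0.4318]
phi = -(0.1222 - 0.734 + 1.8931 + 1.4884 + 0.4318) = -3.2015
Step 2: Compute augmented objective.
t*f(x) = 5.01*5.64 = 28.2564
Total = 28.2564 - 3.2015 = 25.0549


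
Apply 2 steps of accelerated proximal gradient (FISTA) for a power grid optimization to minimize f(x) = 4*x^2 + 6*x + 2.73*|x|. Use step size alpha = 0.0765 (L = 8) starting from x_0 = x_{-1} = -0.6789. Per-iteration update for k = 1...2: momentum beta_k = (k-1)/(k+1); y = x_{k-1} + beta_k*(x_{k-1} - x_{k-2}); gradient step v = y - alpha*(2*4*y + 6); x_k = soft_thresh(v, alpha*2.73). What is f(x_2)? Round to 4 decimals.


FISTA on f(x) = 4*x^2 + 6*x + 2.73*|x|
L = 8, alpha = 0.0765
Iteration 1: beta = 0.0, y = -0.6789 + 0.0*(-0.6789 + 0.6789) = -0.6789
  grad(y) = 0.5688, v = y - alpha*grad = -0.7224
  prox(v) = soft_thresh(-0.7224, 0.2088) = -0.5136
Iteration 2: beta = 0.3333, y = -0.5136 + 0.3333*(-0.5136 + 0.6789) = -0.4585
  grad(y) = 2.3323, v = y - alpha*grad = -0.6369
  prox(v) = soft_thresh(-0.6369, 0.2088) = -0.428
f(x_2) = 4*(-0.428)^2 + 6*(-0.428) + 2.73*|-0.428| = -0.6668


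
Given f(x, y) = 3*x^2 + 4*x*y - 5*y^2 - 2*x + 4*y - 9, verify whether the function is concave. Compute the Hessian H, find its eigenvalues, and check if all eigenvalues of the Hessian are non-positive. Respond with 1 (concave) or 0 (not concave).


The Hessian of f(x,y) = 3*x^2 + 4*x*y - 5*y^2 - 2*x + 4*y - 9 is:
H = [[6, 4], [4, -10]]
Trace = 6 - 10 = -4
Determinant = 6*-10 - (4)^2 = -76
Discriminant = (-4)^2 - 4*-76 = 320.0
Eigenvalues: lambda_1 = -10.9443, lambda_2 = 6.9443
The function is not concave.

0


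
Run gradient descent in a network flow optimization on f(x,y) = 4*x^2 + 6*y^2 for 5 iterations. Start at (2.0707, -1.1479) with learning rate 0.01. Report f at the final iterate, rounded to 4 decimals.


Gradient descent on f(x,y) = 4*x^2 + 6*y^2.
Starting point: (2.0707, -1.1479), alpha = 0.01
Step 1: grad_x = 2*4*2.0707 = 16.5656, grad_y = 2*6*-1.1479 = -13.7748
  x_1 = 2.0707 - 0.01*16.5656 = 1.905
  y_1 = -1.1479 - 0.01*-13.7748 = -1.0102
Step 2: grad_x = 2*4*1.905 = 15.2404, grad_y = 2*6*-1.0102 = -12.1218
  x_2 = 1.905 - 0.01*15.2404 = 1.7526
  y_2 = -1.0102 - 0.01*-12.1218 = -0.8889
Step 3: grad_x = 2*4*1.7526 = 14.0211, grad_y = 2*6*-0.8889 = -10.6672
  x_3 = 1.7526 - 0.01*14.0211 = 1.6124
  y_3 = -0.8889 - 0.01*-10.6672 = -0.7823
Step 4: grad_x = 2*4*1.6124 = 12.8994, grad_y = 2*6*-0.7823 = -9.3871
  x_4 = 1.6124 - 0.01*12.8994 = 1.4834
  y_4 = -0.7823 - 0.01*-9.3871 = -0.6884
Step 5: grad_x = 2*4*1.4834 = 11.8675, grad_y = 2*6*-0.6884 = -8.2607
  x_5 = 1.4834 - 0.01*11.8675 = 1.3648
  y_5 = -0.6884 - 0.01*-8.2607 = -0.6058
f(1.3648, -0.6058) = 4*1.3648^2 + 6*(-0.6058)^2 = 9.6521


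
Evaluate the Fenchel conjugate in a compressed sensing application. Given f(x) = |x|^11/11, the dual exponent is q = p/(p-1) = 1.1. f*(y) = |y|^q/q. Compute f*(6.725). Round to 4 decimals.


The conjugate exponent q satisfies 1/p + 1/q = 1.
p = 11, so q = 11/(11 - 1) = 1.1
|y|^q = 6.725^1.1 = 8.1369
f*(6.725) = 8.1369 / 1.1 = 7.3972


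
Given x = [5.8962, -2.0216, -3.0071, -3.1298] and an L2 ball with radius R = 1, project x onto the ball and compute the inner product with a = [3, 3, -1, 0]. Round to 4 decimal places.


Step 1: Compute ||x|| (intermediates to 6 decimals).
||x|| = sqrt(5.8962^2 + (-2.0216)^2 + (-3.0071)^2 + (-3.1298)^2) = 7.595416
Step 2: Project.
Since ||x|| > R, scale = R/||x|| = 1/7.595416 = 0.131658, proj(x) = scale * x
proj(x) = [0.776282, -0.26616, -0.395909, -0.412063]
Step 3: Dot product.
a^T * proj(x) = 3*0.776282 + 3*(-0.26616) - 1*(-0.395909) + 0*(-0.412063) = 1.9263


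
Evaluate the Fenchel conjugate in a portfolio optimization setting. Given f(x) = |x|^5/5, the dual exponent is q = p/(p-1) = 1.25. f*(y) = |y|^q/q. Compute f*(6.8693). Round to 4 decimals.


The conjugate exponent q satisfies 1/p + 1/q = 1.
p = 5, so q = 5/(5 - 1) = 1.25
|y|^q = 6.8693^1.25 = 11.1209
f*(6.8693) = 11.1209 / 1.25 = 8.8967


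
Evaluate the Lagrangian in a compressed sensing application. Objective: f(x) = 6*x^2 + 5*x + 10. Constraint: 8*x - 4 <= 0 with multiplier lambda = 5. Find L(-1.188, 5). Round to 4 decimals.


Step 1: Evaluate f(x).
f(-1.188) = 6*(-1.188)^2 + 5*(-1.188) + 10 = 12.5281
Step 2: Evaluate g(x).
g(-1.188) = 8*-1.188 - 4 = -13.504
Step 3: Compute Lagrangian.
L = 12.5281 + 5*-13.504 = -54.9919


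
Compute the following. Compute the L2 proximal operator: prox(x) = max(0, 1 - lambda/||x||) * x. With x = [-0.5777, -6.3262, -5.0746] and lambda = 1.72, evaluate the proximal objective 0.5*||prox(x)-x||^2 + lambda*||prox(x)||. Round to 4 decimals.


Step 1: Compute ||x||.
||x|| = 8.1306
Step 2: Compute scaling factor.
scale = max(0, 1 - 1.72/8.1306) = 0.7885
Step 3: prox(x) = [-0.4555, -4.9879, -4.0011]
||prox(x)|| = 6.4106
Step 4: Proximal objective.
0.5*||prox-x||^2 = 1.4792
lambda*||prox|| = 11.0262
Total = 12.5054


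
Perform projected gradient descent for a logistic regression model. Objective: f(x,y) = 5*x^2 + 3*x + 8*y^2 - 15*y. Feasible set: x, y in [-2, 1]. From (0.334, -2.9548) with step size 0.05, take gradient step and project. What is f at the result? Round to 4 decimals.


Step 1: Compute gradient at (0.334, -2.9548).
grad_x = 2*5*0.334 + 3 = 6.34
grad_y = 2*8*-2.9548 - 15 = -62.2768
Step 2: Gradient step.
x_raw = 0.334 - 0.05*6.34 = 0.017
y_raw = -2.9548 - 0.05*-62.2768 = 0.159
Step 3: Project onto [-2, 1].
x_proj = clip(0.017) = 0.017
y_proj = clip(0.159) = 0.159
Step 4: Evaluate f.
f(0.017, 0.159) = -2.1308


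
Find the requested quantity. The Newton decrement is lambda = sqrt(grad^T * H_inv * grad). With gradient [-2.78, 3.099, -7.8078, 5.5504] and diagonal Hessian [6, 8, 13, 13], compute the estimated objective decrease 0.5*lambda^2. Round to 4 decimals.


Step 1: H is diagonal, so H^(-1) * g = [-0.4633, 0.3874, -0.6006, 0.427].
Step 2: g^T H^(-1) g = sum_i g_i^2 / H_ii
  = (-2.78)^2/6 + (3.099)^2/8 + (-7.8078)^2/13 + (5.5504)^2/13
  = 1.2881 + 1.2005 + 4.6894 + 2.3698 = 9.5477
Step 3: Objective decrease = 0.5 * g^T H^(-1) g = 4.7738


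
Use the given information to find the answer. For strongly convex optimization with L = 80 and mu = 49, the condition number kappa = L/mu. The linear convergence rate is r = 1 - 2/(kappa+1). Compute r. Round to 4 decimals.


Step 1: Compute the condition number.
kappa = L/mu = 80/49 = 1.6327
Step 2: Compute the convergence rate.
r = 1 - 2/(kappa + 1) = 1 - 2*mu/(L + mu) = (L - mu)/(L + mu) = 31/129 = 0.2403


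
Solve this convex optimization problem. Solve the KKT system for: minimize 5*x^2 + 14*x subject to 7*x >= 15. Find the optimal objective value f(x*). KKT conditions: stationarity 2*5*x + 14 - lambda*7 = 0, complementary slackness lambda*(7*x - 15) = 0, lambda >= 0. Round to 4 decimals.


Step 1: Try lambda = 0 (constraint inactive).
x_unc = -14/(2*5) = -1.4
Check: 7*-1.4 = -9.8 < 15 -- violated!
Step 2: Constraint must be active: 7*x = 15
x* = 15/7 = 2.1429 (rounded; the exact value 15/7 is used below)
lambda = (2*5*(15/7) + 14)/7 = 5.0612
Step 3: Compute optimal value.
f(x*) = 5*(15/7)^2 + 14*(15/7) = 52.9592


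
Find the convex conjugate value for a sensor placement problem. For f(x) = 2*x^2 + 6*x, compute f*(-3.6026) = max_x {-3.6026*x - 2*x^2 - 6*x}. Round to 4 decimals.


f*(y) = sup_x {y*x - a*x^2 - b*x} = sup_x {(y-b)*x - a*x^2}
FOC: (y - b) - 2a*x = 0 => x* = (y - b)/(2a)
x* = (-3.6026 - 6)/(2*2) = -2.4007
f*(-3.6026) = (y-b)^2/(4a) = (-3.6026 - 6)^2/(4*2)
= 92.2099/8 = 11.5262


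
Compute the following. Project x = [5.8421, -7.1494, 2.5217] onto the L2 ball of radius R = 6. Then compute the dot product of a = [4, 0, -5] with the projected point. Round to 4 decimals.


Step 1: Compute ||x|| (intermediates to 6 decimals).
||x|| = sqrt(5.8421^2 + (-7.1494)^2 + 2.5217^2) = 9.570947
Step 2: Project.
Since ||x|| > R, scale = R/||x|| = 6/9.570947 = 0.626897, proj(x) = scale * x
proj(x) = [3.662395, -4.481937, 1.580846]
Step 3: Dot product.
a^T * proj(x) = 4*3.662395 + 0*(-4.481937) - 5*1.580846 = 6.7454


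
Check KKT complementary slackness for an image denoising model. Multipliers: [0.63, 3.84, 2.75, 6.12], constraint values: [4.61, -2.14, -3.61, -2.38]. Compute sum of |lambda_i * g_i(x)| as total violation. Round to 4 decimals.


KKT complementary slackness check:
lambda_1 * g_1 = 0.63 * 4.61 = 2.9043
lambda_2 * g_2 = 3.84 * -2.14 = -8.2176
lambda_3 * g_3 = 2.75 * -3.61 = -9.9275
lambda_4 * g_4 = 6.12 * -2.38 = -14.5656
Total violation = 2.9043 + 8.2176 + 9.9275 + 14.5656 = 35.615


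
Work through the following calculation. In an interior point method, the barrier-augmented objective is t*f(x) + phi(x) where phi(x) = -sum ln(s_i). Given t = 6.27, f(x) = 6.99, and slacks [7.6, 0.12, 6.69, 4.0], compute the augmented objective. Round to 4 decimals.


Step 1: Compute log-barrier.
ln values: [2.0281, -2.1203, 1.9006, 1.3863]
phi = -(2.0281 - 2.1203 + 1.9006 + 1.3863) = -3.1948
Step 2: Compute augmented objective.
t*f(x) = 6.27*6.99 = 43.8273
Total = 43.8273 - 3.1948 = 40.6325


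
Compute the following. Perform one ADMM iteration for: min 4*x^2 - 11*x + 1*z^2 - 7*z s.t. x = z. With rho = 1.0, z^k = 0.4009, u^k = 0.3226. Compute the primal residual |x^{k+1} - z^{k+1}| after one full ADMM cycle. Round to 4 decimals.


ADMM iteration with rho = 1.0, z^k = 0.4009, u^k = 0.3226
Step 1: x-update.
Minimize 4*x^2 - 11*x + (1.0/2)*(x - 0.4009 + 0.3226)^2
FOC: (2*4 + 1.0)*x = 11 + 1.0*(0.4009 - 0.3226)
x^{k+1} = 1.2309
Step 2: z-update.
Minimize 1*z^2 - 7*z + (1.0/2)*(1.2309 - z + 0.3226)^2
FOC: (2*1 + 1.0)*z = 7 + 1.0*(1.2309 + 0.3226)
z^{k+1} = 2.8512
Step 3: u-update.
u^{k+1} = 0.3226 + 1.2309 - 2.8512 = -1.2977
Step 4: Primal residual = |1.2309 - 2.8512| = 1.6203


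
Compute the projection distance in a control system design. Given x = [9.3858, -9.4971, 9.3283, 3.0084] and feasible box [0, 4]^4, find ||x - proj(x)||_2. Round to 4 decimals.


Project each component onto [0, 4].
clip(9.3858) = 4.0, clip(-9.4971) = 0.0, clip(9.3283) = 4.0, clip(3.0084) = 3.0084
Projection = [4.0, 0.0, 4.0, 3.0084]
Squared diffs: [29.0068, 90.1949, 28.3908, 0.0]
Distance = sqrt(147.5925) = 12.1488


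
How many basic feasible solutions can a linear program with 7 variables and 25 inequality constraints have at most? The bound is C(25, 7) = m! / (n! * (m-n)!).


Each vertex corresponds to some choice of n active constraints out of m, so the number of vertices is at most C(m, n) = m! / (n!(m-n)!).
m = 25, n = 7
Numerator: 25 * 24 * 23 * 22 * 21 * 20 * 19
Denominator: 7! = 5040
C(25, 7) = 480700


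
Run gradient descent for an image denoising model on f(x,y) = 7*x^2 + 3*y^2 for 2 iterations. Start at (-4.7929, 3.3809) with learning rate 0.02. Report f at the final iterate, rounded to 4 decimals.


Gradient descent on f(x,y) = 7*x^2 + 3*y^2.
Starting point: (-4.7929, 3.3809), alpha = 0.02
Step 1: grad_x = 2*7*-4.7929 = -67.1006, grad_y = 2*3*3.3809 = 20.2854
  x_1 = -4.7929 - 0.02*-67.1006 = -3.4509
  y_1 = 3.3809 - 0.02*20.2854 = 2.9752
Step 2: grad_x = 2*7*-3.4509 = -48.3124, grad_y = 2*3*2.9752 = 17.8512
  x_2 = -3.4509 - 0.02*-48.3124 = -2.4846
  y_2 = 2.9752 - 0.02*17.8512 = 2.6182
f(-2.4846, 2.6182) = 7*(-2.4846)^2 + 3*2.6182^2 = 63.7785
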